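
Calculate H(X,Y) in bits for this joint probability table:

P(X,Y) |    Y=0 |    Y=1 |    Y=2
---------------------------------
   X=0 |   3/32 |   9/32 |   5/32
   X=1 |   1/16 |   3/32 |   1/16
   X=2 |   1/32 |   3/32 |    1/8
2.9249 bits

Joint entropy is H(X,Y) = -Σ_{x,y} p(x,y) log p(x,y).

Summing over all non-zero entries:
H(X,Y) = -[3/32·log_2(3/32) + 9/32·log_2(9/32) + 5/32·log_2(5/32) + 1/16·log_2(1/16) + 3/32·log_2(3/32) + 1/16·log_2(1/16) + 1/32·log_2(1/32) + 3/32·log_2(3/32) + 1/8·log_2(1/8)]
H(X,Y) = 2.9249 bits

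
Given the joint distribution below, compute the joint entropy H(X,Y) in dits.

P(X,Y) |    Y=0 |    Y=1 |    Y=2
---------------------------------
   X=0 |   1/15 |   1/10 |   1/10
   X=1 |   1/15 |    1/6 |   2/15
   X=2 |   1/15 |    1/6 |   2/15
0.9280 dits

Joint entropy is H(X,Y) = -Σ_{x,y} p(x,y) log p(x,y).

Summing over all non-zero entries:
H(X,Y) = -[1/15·log_10(1/15) + 1/10·log_10(1/10) + 1/10·log_10(1/10) + 1/15·log_10(1/15) + 1/6·log_10(1/6) + 2/15·log_10(2/15) + 1/15·log_10(1/15) + 1/6·log_10(1/6) + 2/15·log_10(2/15)]
H(X,Y) = 0.9280 dits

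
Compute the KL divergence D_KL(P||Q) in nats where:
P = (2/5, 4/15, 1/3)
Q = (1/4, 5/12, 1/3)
0.0690 nats

KL divergence: D_KL(P||Q) = Σ p(x) log(p(x)/q(x))

Computing term by term:
  x=0: 2/5 × log_e[(2/5)/(1/4)] = 2/5 × 0.4700 = 0.1880
  x=1: 4/15 × log_e[(4/15)/(5/12)] = 4/15 × -0.4463 = -0.1190
  x=2: 1/3 × log_e[(1/3)/(1/3)] = 1/3 × 0.0000 = 0.0000

D_KL(P||Q) = 0.0690 nats

Note: KL divergence is always non-negative and equals 0 iff P = Q.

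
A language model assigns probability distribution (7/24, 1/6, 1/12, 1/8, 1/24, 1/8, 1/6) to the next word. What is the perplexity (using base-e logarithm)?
6.1471

Perplexity is e^H (or exp(H) for natural log).

First, H = -Σ p log p = 1.8160 nats
Perplexity = e^1.8160 = 6.1471

Interpretation: The model's uncertainty is equivalent to choosing uniformly among 6.1 options.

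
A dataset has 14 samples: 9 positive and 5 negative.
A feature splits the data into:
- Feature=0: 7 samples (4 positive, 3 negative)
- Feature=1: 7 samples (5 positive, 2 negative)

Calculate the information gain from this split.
0.0161 bits

Information Gain = H(Y) - H(Y|Feature)

Before split:
P(positive) = 9/14 = 0.6429
H(Y) = 0.9403 bits

After split:
Feature=0: H = 0.9852 bits (weight = 7/14)
Feature=1: H = 0.8631 bits (weight = 7/14)
H(Y|Feature) = (7/14)×0.9852 + (7/14)×0.8631 = 0.9242 bits

Information Gain = 0.9403 - 0.9242 = 0.0161 bits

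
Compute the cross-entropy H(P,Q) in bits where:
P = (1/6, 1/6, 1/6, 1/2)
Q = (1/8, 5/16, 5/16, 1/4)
2.0594 bits

Cross-entropy: H(P,Q) = -Σ p(x) log q(x)

Alternatively: H(P,Q) = H(P) + D_KL(P||Q)
H(P) = 1.7925 bits
D_KL(P||Q) = 0.2669 bits

H(P,Q) = 1.7925 + 0.2669 = 2.0594 bits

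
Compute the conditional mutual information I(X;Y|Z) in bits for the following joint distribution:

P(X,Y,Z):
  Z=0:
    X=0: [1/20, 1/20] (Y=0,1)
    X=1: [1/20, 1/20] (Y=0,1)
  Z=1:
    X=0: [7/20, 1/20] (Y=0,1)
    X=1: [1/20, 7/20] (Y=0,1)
0.3651 bits

Conditional mutual information: I(X;Y|Z) = H(X|Z) + H(Y|Z) - H(X,Y|Z)

H(Z) = 0.7219
H(X,Z) = 1.7219 → H(X|Z) = 1.0000
H(Y,Z) = 1.7219 → H(Y|Z) = 1.0000
H(X,Y,Z) = 2.3568 → H(X,Y|Z) = 1.6349

I(X;Y|Z) = 1.0000 + 1.0000 - 1.6349 = 0.3651 bits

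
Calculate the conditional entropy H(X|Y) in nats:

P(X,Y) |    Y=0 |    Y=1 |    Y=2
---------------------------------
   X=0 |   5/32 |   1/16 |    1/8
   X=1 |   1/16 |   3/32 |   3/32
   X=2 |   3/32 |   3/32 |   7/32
1.0450 nats

Using the chain rule: H(X|Y) = H(X,Y) - H(Y)

First, compute H(X,Y) = 2.1167 nats

Marginal P(Y) = (5/16, 1/4, 7/16)
H(Y) = 1.0717 nats

H(X|Y) = H(X,Y) - H(Y) = 2.1167 - 1.0717 = 1.0450 nats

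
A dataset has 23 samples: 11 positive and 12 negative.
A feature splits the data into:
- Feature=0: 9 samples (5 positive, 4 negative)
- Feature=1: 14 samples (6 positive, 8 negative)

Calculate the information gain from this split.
0.0111 bits

Information Gain = H(Y) - H(Y|Feature)

Before split:
P(positive) = 11/23 = 0.4783
H(Y) = 0.9986 bits

After split:
Feature=0: H = 0.9911 bits (weight = 9/23)
Feature=1: H = 0.9852 bits (weight = 14/23)
H(Y|Feature) = (9/23)×0.9911 + (14/23)×0.9852 = 0.9875 bits

Information Gain = 0.9986 - 0.9875 = 0.0111 bits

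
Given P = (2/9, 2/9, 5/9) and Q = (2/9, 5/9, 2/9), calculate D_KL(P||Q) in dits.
0.1326 dits

KL divergence: D_KL(P||Q) = Σ p(x) log(p(x)/q(x))

Computing term by term:
  x=0: 2/9 × log_10[(2/9)/(2/9)] = 2/9 × 0.0000 = 0.0000
  x=1: 2/9 × log_10[(2/9)/(5/9)] = 2/9 × -0.3979 = -0.0884
  x=2: 5/9 × log_10[(5/9)/(2/9)] = 5/9 × 0.3979 = 0.2211

D_KL(P||Q) = 0.1326 dits

Note: KL divergence is always non-negative and equals 0 iff P = Q.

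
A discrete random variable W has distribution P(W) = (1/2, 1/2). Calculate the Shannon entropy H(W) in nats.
0.6931 nats

Shannon entropy is H(X) = -Σ p(x) log p(x).

For P = (1/2, 1/2):
H = -1/2 × log_e(1/2) -1/2 × log_e(1/2)
H = 0.6931 nats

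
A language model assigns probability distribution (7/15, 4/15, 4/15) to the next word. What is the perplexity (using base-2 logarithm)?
2.8881

Perplexity is 2^H (or exp(H) for natural log).

First, H = -Σ p log p = 1.5301 bits
Perplexity = 2^1.5301 = 2.8881

Interpretation: The model's uncertainty is equivalent to choosing uniformly among 2.9 options.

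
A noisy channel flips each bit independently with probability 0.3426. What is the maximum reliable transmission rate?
0.0727 bits

For a binary symmetric channel (BSC) with error probability p:
Capacity C = 1 - H(p) bits per symbol

where H(p) = -p log₂(p) - (1-p) log₂(1-p) is the binary entropy function.

H(0.3426) = 0.9273 bits
C = 1 - 0.9273 = 0.0727 bits per symbol

This means we can reliably transmit up to 0.0727 bits of information per channel use.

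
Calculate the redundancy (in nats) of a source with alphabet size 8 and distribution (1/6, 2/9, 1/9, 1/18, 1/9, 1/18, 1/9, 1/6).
0.0944 nats

Redundancy measures how far a source is from maximum entropy:
R = H_max - H(X)

Maximum entropy for 8 symbols: H_max = log_e(8) = 2.0794 nats
Actual entropy: H(X) = 1.9851 nats
Redundancy: R = 2.0794 - 1.9851 = 0.0944 nats

This redundancy represents potential for compression: the source could be compressed by 0.0944 nats per symbol.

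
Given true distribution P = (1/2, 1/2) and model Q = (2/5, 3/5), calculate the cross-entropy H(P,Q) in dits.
0.3099 dits

Cross-entropy: H(P,Q) = -Σ p(x) log q(x)

Alternatively: H(P,Q) = H(P) + D_KL(P||Q)
H(P) = 0.3010 dits
D_KL(P||Q) = 0.0089 dits

H(P,Q) = 0.3010 + 0.0089 = 0.3099 dits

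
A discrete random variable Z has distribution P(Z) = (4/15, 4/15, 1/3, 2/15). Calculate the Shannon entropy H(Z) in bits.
1.9329 bits

Shannon entropy is H(X) = -Σ p(x) log p(x).

For P = (4/15, 4/15, 1/3, 2/15):
H = -4/15 × log_2(4/15) -4/15 × log_2(4/15) -1/3 × log_2(1/3) -2/15 × log_2(2/15)
H = 1.9329 bits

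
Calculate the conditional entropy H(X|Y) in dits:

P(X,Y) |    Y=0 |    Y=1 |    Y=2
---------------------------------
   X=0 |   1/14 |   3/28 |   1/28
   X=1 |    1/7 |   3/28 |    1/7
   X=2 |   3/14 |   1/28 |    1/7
0.4320 dits

Using the chain rule: H(X|Y) = H(X,Y) - H(Y)

First, compute H(X,Y) = 0.8986 dits

Marginal P(Y) = (3/7, 1/4, 9/28)
H(Y) = 0.4667 dits

H(X|Y) = H(X,Y) - H(Y) = 0.8986 - 0.4667 = 0.4320 dits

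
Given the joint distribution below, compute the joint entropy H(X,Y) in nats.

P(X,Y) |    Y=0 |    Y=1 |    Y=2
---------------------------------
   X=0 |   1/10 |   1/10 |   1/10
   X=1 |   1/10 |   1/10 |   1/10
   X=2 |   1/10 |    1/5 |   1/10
2.1640 nats

Joint entropy is H(X,Y) = -Σ_{x,y} p(x,y) log p(x,y).

Summing over all non-zero entries:
H(X,Y) = -[1/10·log_e(1/10) + 1/10·log_e(1/10) + 1/10·log_e(1/10) + 1/10·log_e(1/10) + 1/10·log_e(1/10) + 1/10·log_e(1/10) + 1/10·log_e(1/10) + 1/5·log_e(1/5) + 1/10·log_e(1/10)]
H(X,Y) = 2.1640 nats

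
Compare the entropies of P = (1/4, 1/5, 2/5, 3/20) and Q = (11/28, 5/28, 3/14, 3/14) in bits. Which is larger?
Q

Computing entropies in bits:
H(P) = 1.9037
H(Q) = 1.9258

Distribution Q has higher entropy.

Intuition: The distribution closer to uniform (more spread out) has higher entropy.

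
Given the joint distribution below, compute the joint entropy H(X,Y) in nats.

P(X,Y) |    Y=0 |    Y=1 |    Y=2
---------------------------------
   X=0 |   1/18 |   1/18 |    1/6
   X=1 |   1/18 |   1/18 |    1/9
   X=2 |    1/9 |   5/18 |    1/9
2.0292 nats

Joint entropy is H(X,Y) = -Σ_{x,y} p(x,y) log p(x,y).

Summing over all non-zero entries:
H(X,Y) = -[1/18·log_e(1/18) + 1/18·log_e(1/18) + 1/6·log_e(1/6) + 1/18·log_e(1/18) + 1/18·log_e(1/18) + 1/9·log_e(1/9) + 1/9·log_e(1/9) + 5/18·log_e(5/18) + 1/9·log_e(1/9)]
H(X,Y) = 2.0292 nats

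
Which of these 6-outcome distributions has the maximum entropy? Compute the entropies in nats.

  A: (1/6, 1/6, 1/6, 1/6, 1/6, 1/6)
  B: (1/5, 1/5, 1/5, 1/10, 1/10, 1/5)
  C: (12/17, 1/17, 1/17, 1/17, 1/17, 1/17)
A

For a discrete distribution over n outcomes, entropy is maximized by the uniform distribution.

Computing entropies:
H(A) = 1.7918 nats
H(B) = 1.7481 nats
H(C) = 1.0792 nats

The uniform distribution (where all probabilities equal 1/6) achieves the maximum entropy of log_e(6) = 1.7918 nats.

Distribution A has the highest entropy.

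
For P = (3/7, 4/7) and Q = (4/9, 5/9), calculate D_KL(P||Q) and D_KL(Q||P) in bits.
D_KL(P||Q) = 0.0007, D_KL(Q||P) = 0.0007

KL divergence is not symmetric: D_KL(P||Q) ≠ D_KL(Q||P) in general.

D_KL(P||Q) = 0.0007 bits
D_KL(Q||P) = 0.0007 bits

In this case they happen to be equal (to 4 decimal places).

This asymmetry is why KL divergence is not a true distance metric.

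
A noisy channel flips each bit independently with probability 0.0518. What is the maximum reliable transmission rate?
0.7060 bits

For a binary symmetric channel (BSC) with error probability p:
Capacity C = 1 - H(p) bits per symbol

where H(p) = -p log₂(p) - (1-p) log₂(1-p) is the binary entropy function.

H(0.0518) = 0.2940 bits
C = 1 - 0.2940 = 0.7060 bits per symbol

This means we can reliably transmit up to 0.7060 bits of information per channel use.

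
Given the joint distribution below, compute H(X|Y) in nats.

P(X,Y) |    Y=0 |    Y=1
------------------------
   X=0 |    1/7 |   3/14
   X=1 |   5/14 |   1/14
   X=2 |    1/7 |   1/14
0.9790 nats

Using the chain rule: H(X|Y) = H(X,Y) - H(Y)

First, compute H(X,Y) = 1.6308 nats

Marginal P(Y) = (9/14, 5/14)
H(Y) = 0.6518 nats

H(X|Y) = H(X,Y) - H(Y) = 1.6308 - 0.6518 = 0.9790 nats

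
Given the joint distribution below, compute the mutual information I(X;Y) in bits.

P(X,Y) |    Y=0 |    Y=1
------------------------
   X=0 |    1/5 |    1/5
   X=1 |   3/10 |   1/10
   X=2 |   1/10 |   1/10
0.0464 bits

Mutual information: I(X;Y) = H(X) + H(Y) - H(X,Y)

Marginals:
P(X) = (2/5, 2/5, 1/5), H(X) = 1.5219 bits
P(Y) = (3/5, 2/5), H(Y) = 0.9710 bits

Joint entropy: H(X,Y) = 2.4464 bits

I(X;Y) = 1.5219 + 0.9710 - 2.4464 = 0.0464 bits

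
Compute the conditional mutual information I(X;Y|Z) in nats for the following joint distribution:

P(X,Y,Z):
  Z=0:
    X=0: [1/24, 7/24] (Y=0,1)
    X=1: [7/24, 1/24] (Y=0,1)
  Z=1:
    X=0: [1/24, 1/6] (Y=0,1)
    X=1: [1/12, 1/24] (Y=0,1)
0.2476 nats

Conditional mutual information: I(X;Y|Z) = H(X|Z) + H(Y|Z) - H(X,Y|Z)

H(Z) = 0.6365
H(X,Z) = 1.3191 → H(X|Z) = 0.6826
H(Y,Z) = 1.3191 → H(Y|Z) = 0.6826
H(X,Y,Z) = 1.7541 → H(X,Y|Z) = 1.1176

I(X;Y|Z) = 0.6826 + 0.6826 - 1.1176 = 0.2476 nats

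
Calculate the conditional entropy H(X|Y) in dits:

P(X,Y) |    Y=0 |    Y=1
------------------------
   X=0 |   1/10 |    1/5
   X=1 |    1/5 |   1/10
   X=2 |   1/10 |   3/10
0.4442 dits

Using the chain rule: H(X|Y) = H(X,Y) - H(Y)

First, compute H(X,Y) = 0.7365 dits

Marginal P(Y) = (2/5, 3/5)
H(Y) = 0.2923 dits

H(X|Y) = H(X,Y) - H(Y) = 0.7365 - 0.2923 = 0.4442 dits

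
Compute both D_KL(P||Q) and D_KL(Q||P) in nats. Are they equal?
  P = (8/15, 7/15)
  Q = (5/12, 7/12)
D_KL(P||Q) = 0.0275, D_KL(Q||P) = 0.0273

KL divergence is not symmetric: D_KL(P||Q) ≠ D_KL(Q||P) in general.

D_KL(P||Q) = 0.0275 nats
D_KL(Q||P) = 0.0273 nats

No, they are not equal!

This asymmetry is why KL divergence is not a true distance metric.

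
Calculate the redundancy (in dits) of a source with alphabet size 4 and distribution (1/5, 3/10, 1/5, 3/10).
0.0087 dits

Redundancy measures how far a source is from maximum entropy:
R = H_max - H(X)

Maximum entropy for 4 symbols: H_max = log_10(4) = 0.6021 dits
Actual entropy: H(X) = 0.5933 dits
Redundancy: R = 0.6021 - 0.5933 = 0.0087 dits

This redundancy represents potential for compression: the source could be compressed by 0.0087 dits per symbol.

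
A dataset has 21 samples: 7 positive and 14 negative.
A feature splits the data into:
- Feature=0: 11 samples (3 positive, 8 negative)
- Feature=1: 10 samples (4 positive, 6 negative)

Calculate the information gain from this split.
0.0131 bits

Information Gain = H(Y) - H(Y|Feature)

Before split:
P(positive) = 7/21 = 0.3333
H(Y) = 0.9183 bits

After split:
Feature=0: H = 0.8454 bits (weight = 11/21)
Feature=1: H = 0.9710 bits (weight = 10/21)
H(Y|Feature) = (11/21)×0.8454 + (10/21)×0.9710 = 0.9052 bits

Information Gain = 0.9183 - 0.9052 = 0.0131 bits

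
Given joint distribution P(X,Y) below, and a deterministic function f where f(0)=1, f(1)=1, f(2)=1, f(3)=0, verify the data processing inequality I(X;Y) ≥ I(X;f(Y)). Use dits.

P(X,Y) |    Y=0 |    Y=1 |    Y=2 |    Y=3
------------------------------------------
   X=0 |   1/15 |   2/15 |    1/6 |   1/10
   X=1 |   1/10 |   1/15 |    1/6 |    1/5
I(X;Y) = 0.0128, I(X;f(Y)) = 0.0068, inequality holds: 0.0128 ≥ 0.0068

Data Processing Inequality: For any Markov chain X → Y → Z, we have I(X;Y) ≥ I(X;Z).

Here Z = f(Y) is a deterministic function of Y, forming X → Y → Z.

Original I(X;Y) = 0.0128 dits

After applying f:
P(X,Z) where Z=f(Y):
- P(X,Z=0) = P(X,Y=3)
- P(X,Z=1) = P(X,Y=0) + P(X,Y=1) + P(X,Y=2)

I(X;Z) = I(X;f(Y)) = 0.0068 dits

Verification: 0.0128 ≥ 0.0068 ✓

Information cannot be created by processing; the function f can only lose information about X.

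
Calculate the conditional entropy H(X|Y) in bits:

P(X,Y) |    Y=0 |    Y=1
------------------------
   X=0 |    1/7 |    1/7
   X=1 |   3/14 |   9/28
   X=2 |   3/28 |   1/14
1.4255 bits

Using the chain rule: H(X|Y) = H(X,Y) - H(Y)

First, compute H(X,Y) = 2.4219 bits

Marginal P(Y) = (13/28, 15/28)
H(Y) = 0.9963 bits

H(X|Y) = H(X,Y) - H(Y) = 2.4219 - 0.9963 = 1.4255 bits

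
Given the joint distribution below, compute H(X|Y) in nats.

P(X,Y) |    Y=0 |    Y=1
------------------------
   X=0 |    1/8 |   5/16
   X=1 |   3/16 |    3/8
0.6840 nats

Using the chain rule: H(X|Y) = H(X,Y) - H(Y)

First, compute H(X,Y) = 1.3051 nats

Marginal P(Y) = (5/16, 11/16)
H(Y) = 0.6211 nats

H(X|Y) = H(X,Y) - H(Y) = 1.3051 - 0.6211 = 0.6840 nats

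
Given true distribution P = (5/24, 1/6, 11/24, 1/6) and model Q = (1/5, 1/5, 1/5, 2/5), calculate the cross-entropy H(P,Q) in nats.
1.4939 nats

Cross-entropy: H(P,Q) = -Σ p(x) log q(x)

Alternatively: H(P,Q) = H(P) + D_KL(P||Q)
H(P) = 1.2816 nats
D_KL(P||Q) = 0.2123 nats

H(P,Q) = 1.2816 + 0.2123 = 1.4939 nats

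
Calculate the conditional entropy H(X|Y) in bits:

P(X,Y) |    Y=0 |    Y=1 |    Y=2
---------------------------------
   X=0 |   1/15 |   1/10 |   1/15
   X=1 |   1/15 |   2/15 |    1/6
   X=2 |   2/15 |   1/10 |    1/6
1.5170 bits

Using the chain rule: H(X|Y) = H(X,Y) - H(Y)

First, compute H(X,Y) = 3.0826 bits

Marginal P(Y) = (4/15, 1/3, 2/5)
H(Y) = 1.5656 bits

H(X|Y) = H(X,Y) - H(Y) = 3.0826 - 1.5656 = 1.5170 bits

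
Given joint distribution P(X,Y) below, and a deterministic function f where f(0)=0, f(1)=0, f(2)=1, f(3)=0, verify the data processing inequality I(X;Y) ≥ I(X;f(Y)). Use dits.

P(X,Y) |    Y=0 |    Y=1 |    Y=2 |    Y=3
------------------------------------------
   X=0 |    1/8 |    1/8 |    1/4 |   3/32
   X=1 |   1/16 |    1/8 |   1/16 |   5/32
I(X;Y) = 0.0265, I(X;f(Y)) = 0.0185, inequality holds: 0.0265 ≥ 0.0185

Data Processing Inequality: For any Markov chain X → Y → Z, we have I(X;Y) ≥ I(X;Z).

Here Z = f(Y) is a deterministic function of Y, forming X → Y → Z.

Original I(X;Y) = 0.0265 dits

After applying f:
P(X,Z) where Z=f(Y):
- P(X,Z=0) = P(X,Y=0) + P(X,Y=1) + P(X,Y=3)
- P(X,Z=1) = P(X,Y=2)

I(X;Z) = I(X;f(Y)) = 0.0185 dits

Verification: 0.0265 ≥ 0.0185 ✓

Information cannot be created by processing; the function f can only lose information about X.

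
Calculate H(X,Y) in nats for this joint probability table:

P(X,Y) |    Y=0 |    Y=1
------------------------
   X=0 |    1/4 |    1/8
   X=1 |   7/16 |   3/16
1.2820 nats

Joint entropy is H(X,Y) = -Σ_{x,y} p(x,y) log p(x,y).

Summing over all non-zero entries:
H(X,Y) = -[1/4·log_e(1/4) + 1/8·log_e(1/8) + 7/16·log_e(7/16) + 3/16·log_e(3/16)]
H(X,Y) = 1.2820 nats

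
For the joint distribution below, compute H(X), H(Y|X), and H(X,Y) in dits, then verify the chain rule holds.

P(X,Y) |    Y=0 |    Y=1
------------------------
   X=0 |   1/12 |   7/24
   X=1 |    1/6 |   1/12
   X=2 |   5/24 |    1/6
H(X,Y) = 0.7372, H(X) = 0.4700, H(Y|X) = 0.2673 (all in dits)

Chain rule: H(X,Y) = H(X) + H(Y|X)

Left side — joint entropy directly:
H(X,Y) = -Σ p(x,y) log p(x,y) = 0.7372 dits

Right side — compute H(Y|X) from the conditional distributions:
P(X) = (3/8, 1/4, 3/8), so H(X) = 0.4700 dits
H(Y|X) = Σ_x P(X=x) · H(Y|X=x):
  P(Y|X=0) = (2/9, 7/9), H(Y|X=0) = 0.2300, weight P(X=0) = 3/8
  P(Y|X=1) = (2/3, 1/3), H(Y|X=1) = 0.2764, weight P(X=1) = 1/4
  P(Y|X=2) = (5/9, 4/9), H(Y|X=2) = 0.2983, weight P(X=2) = 3/8
H(Y|X) = 0.2673 dits

H(X) + H(Y|X) = 0.4700 + 0.2673 = 0.7372 dits

Both sides equal 0.7372 dits. ✓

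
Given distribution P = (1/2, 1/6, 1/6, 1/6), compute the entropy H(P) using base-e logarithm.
1.2425 nats

Shannon entropy is H(X) = -Σ p(x) log p(x).

For P = (1/2, 1/6, 1/6, 1/6):
H = -1/2 × log_e(1/2) -1/6 × log_e(1/6) -1/6 × log_e(1/6) -1/6 × log_e(1/6)
H = 1.2425 nats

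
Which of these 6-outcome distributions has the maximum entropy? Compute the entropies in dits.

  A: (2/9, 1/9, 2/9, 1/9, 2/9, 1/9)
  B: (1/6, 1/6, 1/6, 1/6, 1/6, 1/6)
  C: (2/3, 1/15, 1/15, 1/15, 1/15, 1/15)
B

For a discrete distribution over n outcomes, entropy is maximized by the uniform distribution.

Computing entropies:
H(A) = 0.7536 dits
H(B) = 0.7782 dits
H(C) = 0.5094 dits

The uniform distribution (where all probabilities equal 1/6) achieves the maximum entropy of log_10(6) = 0.7782 dits.

Distribution B has the highest entropy.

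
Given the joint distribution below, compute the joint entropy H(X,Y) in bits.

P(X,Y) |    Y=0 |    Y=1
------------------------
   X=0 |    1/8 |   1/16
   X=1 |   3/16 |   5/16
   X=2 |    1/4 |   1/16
2.3522 bits

Joint entropy is H(X,Y) = -Σ_{x,y} p(x,y) log p(x,y).

Summing over all non-zero entries:
H(X,Y) = -[1/8·log_2(1/8) + 1/16·log_2(1/16) + 3/16·log_2(3/16) + 5/16·log_2(5/16) + 1/4·log_2(1/4) + 1/16·log_2(1/16)]
H(X,Y) = 2.3522 bits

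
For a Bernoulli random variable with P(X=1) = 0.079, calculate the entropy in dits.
0.1200 dits

The binary entropy function is:
H(p) = -p log(p) - (1-p) log(1-p)

H(0.079) = -0.079 × log_10(0.079) - 0.921 × log_10(0.921)
H(0.079) = 0.1200 dits

Note: Binary entropy is maximized at p=0.5 (H=1 bit) and minimized at p=0 or p=1 (H=0).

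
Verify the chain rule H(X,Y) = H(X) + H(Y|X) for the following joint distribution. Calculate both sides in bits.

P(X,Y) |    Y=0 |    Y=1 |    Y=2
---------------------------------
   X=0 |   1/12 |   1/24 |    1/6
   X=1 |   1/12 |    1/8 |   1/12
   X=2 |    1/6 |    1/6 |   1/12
H(X,Y) = 3.0535, H(X) = 1.5632, H(Y|X) = 1.4903 (all in bits)

Chain rule: H(X,Y) = H(X) + H(Y|X)

Left side — joint entropy directly:
H(X,Y) = -Σ p(x,y) log p(x,y) = 3.0535 bits

Right side — compute H(Y|X) from the conditional distributions:
P(X) = (7/24, 7/24, 5/12), so H(X) = 1.5632 bits
H(Y|X) = Σ_x P(X=x) · H(Y|X=x):
  P(Y|X=0) = (2/7, 1/7, 4/7), H(Y|X=0) = 1.3788, weight P(X=0) = 7/24
  P(Y|X=1) = (2/7, 3/7, 2/7), H(Y|X=1) = 1.5567, weight P(X=1) = 7/24
  P(Y|X=2) = (2/5, 2/5, 1/5), H(Y|X=2) = 1.5219, weight P(X=2) = 5/12
H(Y|X) = 1.4903 bits

H(X) + H(Y|X) = 1.5632 + 1.4903 = 3.0535 bits

Both sides equal 3.0535 bits. ✓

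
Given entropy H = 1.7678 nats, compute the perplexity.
5.8580

Perplexity is e^H (or exp(H) for natural log).

H = 1.7678 nats
Perplexity = e^1.7678 = 5.8580

Interpretation: The model's uncertainty is equivalent to choosing uniformly among 5.9 options.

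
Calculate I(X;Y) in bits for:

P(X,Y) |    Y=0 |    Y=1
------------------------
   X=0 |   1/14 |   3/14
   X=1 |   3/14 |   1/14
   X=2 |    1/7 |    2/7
0.1281 bits

Mutual information: I(X;Y) = H(X) + H(Y) - H(X,Y)

Marginals:
P(X) = (2/7, 2/7, 3/7), H(X) = 1.5567 bits
P(Y) = (3/7, 4/7), H(Y) = 0.9852 bits

Joint entropy: H(X,Y) = 2.4138 bits

I(X;Y) = 1.5567 + 0.9852 - 2.4138 = 0.1281 bits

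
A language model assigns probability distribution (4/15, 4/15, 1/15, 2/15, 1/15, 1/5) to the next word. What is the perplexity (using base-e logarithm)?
5.2412

Perplexity is e^H (or exp(H) for natural log).

First, H = -Σ p log p = 1.6566 nats
Perplexity = e^1.6566 = 5.2412

Interpretation: The model's uncertainty is equivalent to choosing uniformly among 5.2 options.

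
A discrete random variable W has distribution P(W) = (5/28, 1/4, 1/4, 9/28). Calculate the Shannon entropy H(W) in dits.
0.5931 dits

Shannon entropy is H(X) = -Σ p(x) log p(x).

For P = (5/28, 1/4, 1/4, 9/28):
H = -5/28 × log_10(5/28) -1/4 × log_10(1/4) -1/4 × log_10(1/4) -9/28 × log_10(9/28)
H = 0.5931 dits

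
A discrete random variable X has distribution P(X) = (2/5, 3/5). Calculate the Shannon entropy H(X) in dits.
0.2923 dits

Shannon entropy is H(X) = -Σ p(x) log p(x).

For P = (2/5, 3/5):
H = -2/5 × log_10(2/5) -3/5 × log_10(3/5)
H = 0.2923 dits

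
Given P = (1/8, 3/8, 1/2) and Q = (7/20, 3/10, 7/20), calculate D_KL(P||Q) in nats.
0.1333 nats

KL divergence: D_KL(P||Q) = Σ p(x) log(p(x)/q(x))

Computing term by term:
  x=0: 1/8 × log_e[(1/8)/(7/20)] = 1/8 × -1.0296 = -0.1287
  x=1: 3/8 × log_e[(3/8)/(3/10)] = 3/8 × 0.2231 = 0.0837
  x=2: 1/2 × log_e[(1/2)/(7/20)] = 1/2 × 0.3567 = 0.1783

D_KL(P||Q) = 0.1333 nats

Note: KL divergence is always non-negative and equals 0 iff P = Q.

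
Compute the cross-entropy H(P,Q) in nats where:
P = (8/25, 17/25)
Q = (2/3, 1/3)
0.8768 nats

Cross-entropy: H(P,Q) = -Σ p(x) log q(x)

Alternatively: H(P,Q) = H(P) + D_KL(P||Q)
H(P) = 0.6269 nats
D_KL(P||Q) = 0.2499 nats

H(P,Q) = 0.6269 + 0.2499 = 0.8768 nats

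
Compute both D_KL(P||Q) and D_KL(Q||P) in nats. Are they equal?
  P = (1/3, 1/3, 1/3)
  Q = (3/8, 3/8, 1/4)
D_KL(P||Q) = 0.0174, D_KL(Q||P) = 0.0164

KL divergence is not symmetric: D_KL(P||Q) ≠ D_KL(Q||P) in general.

D_KL(P||Q) = 0.0174 nats
D_KL(Q||P) = 0.0164 nats

No, they are not equal!

This asymmetry is why KL divergence is not a true distance metric.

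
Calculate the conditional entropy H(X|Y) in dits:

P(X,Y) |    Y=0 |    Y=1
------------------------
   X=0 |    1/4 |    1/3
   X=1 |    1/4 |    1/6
0.2887 dits

Using the chain rule: H(X|Y) = H(X,Y) - H(Y)

First, compute H(X,Y) = 0.5898 dits

Marginal P(Y) = (1/2, 1/2)
H(Y) = 0.3010 dits

H(X|Y) = H(X,Y) - H(Y) = 0.5898 - 0.3010 = 0.2887 dits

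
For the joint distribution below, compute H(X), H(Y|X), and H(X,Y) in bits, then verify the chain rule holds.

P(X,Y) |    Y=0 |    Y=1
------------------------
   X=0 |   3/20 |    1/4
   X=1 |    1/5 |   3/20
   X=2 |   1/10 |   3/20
H(X,Y) = 2.5282, H(X) = 1.5589, H(Y|X) = 0.9693 (all in bits)

Chain rule: H(X,Y) = H(X) + H(Y|X)

Left side — joint entropy directly:
H(X,Y) = -Σ p(x,y) log p(x,y) = 2.5282 bits

Right side — compute H(Y|X) from the conditional distributions:
P(X) = (2/5, 7/20, 1/4), so H(X) = 1.5589 bits
H(Y|X) = Σ_x P(X=x) · H(Y|X=x):
  P(Y|X=0) = (3/8, 5/8), H(Y|X=0) = 0.9544, weight P(X=0) = 2/5
  P(Y|X=1) = (4/7, 3/7), H(Y|X=1) = 0.9852, weight P(X=1) = 7/20
  P(Y|X=2) = (2/5, 3/5), H(Y|X=2) = 0.9710, weight P(X=2) = 1/4
H(Y|X) = 0.9693 bits

H(X) + H(Y|X) = 1.5589 + 0.9693 = 2.5282 bits

Both sides equal 2.5282 bits. ✓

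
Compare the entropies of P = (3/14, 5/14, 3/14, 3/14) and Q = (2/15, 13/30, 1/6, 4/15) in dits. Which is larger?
P

Computing entropies in dits:
H(P) = 0.5898
H(Q) = 0.5568

Distribution P has higher entropy.

Intuition: The distribution closer to uniform (more spread out) has higher entropy.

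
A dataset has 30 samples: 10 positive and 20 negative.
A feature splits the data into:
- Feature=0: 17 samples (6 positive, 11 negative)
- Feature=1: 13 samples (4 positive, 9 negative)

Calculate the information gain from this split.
0.0016 bits

Information Gain = H(Y) - H(Y|Feature)

Before split:
P(positive) = 10/30 = 0.3333
H(Y) = 0.9183 bits

After split:
Feature=0: H = 0.9367 bits (weight = 17/30)
Feature=1: H = 0.8905 bits (weight = 13/30)
H(Y|Feature) = (17/30)×0.9367 + (13/30)×0.8905 = 0.9167 bits

Information Gain = 0.9183 - 0.9167 = 0.0016 bits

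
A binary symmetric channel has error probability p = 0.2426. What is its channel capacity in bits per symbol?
0.2007 bits

For a binary symmetric channel (BSC) with error probability p:
Capacity C = 1 - H(p) bits per symbol

where H(p) = -p log₂(p) - (1-p) log₂(1-p) is the binary entropy function.

H(0.2426) = 0.7993 bits
C = 1 - 0.7993 = 0.2007 bits per symbol

This means we can reliably transmit up to 0.2007 bits of information per channel use.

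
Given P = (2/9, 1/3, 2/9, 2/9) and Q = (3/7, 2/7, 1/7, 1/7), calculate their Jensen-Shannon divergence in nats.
0.0263 nats

Jensen-Shannon divergence is:
JSD(P||Q) = 0.5 × D_KL(P||M) + 0.5 × D_KL(Q||M)
where M = 0.5 × (P + Q) is the mixture distribution.

M = 0.5 × (2/9, 1/3, 2/9, 2/9) + 0.5 × (3/7, 2/7, 1/7, 1/7) = (0.325397, 0.309524, 0.18254, 0.18254)

D_KL(P||M) = 0.0274 nats
D_KL(Q||M) = 0.0251 nats

JSD(P||Q) = 0.5 × 0.0274 + 0.5 × 0.0251 = 0.0263 nats

Unlike KL divergence, JSD is symmetric and bounded: 0 ≤ JSD ≤ log(2).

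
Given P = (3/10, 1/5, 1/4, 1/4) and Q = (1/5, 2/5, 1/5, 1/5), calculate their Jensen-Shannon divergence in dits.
0.0108 dits

Jensen-Shannon divergence is:
JSD(P||Q) = 0.5 × D_KL(P||M) + 0.5 × D_KL(Q||M)
where M = 0.5 × (P + Q) is the mixture distribution.

M = 0.5 × (3/10, 1/5, 1/4, 1/4) + 0.5 × (1/5, 2/5, 1/5, 1/5) = (1/4, 3/10, 9/40, 9/40)

D_KL(P||M) = 0.0114 dits
D_KL(Q||M) = 0.0101 dits

JSD(P||Q) = 0.5 × 0.0114 + 0.5 × 0.0101 = 0.0108 dits

Unlike KL divergence, JSD is symmetric and bounded: 0 ≤ JSD ≤ log(2).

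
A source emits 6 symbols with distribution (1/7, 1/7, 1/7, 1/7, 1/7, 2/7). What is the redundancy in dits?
0.0191 dits

Redundancy measures how far a source is from maximum entropy:
R = H_max - H(X)

Maximum entropy for 6 symbols: H_max = log_10(6) = 0.7782 dits
Actual entropy: H(X) = 0.7591 dits
Redundancy: R = 0.7782 - 0.7591 = 0.0191 dits

This redundancy represents potential for compression: the source could be compressed by 0.0191 dits per symbol.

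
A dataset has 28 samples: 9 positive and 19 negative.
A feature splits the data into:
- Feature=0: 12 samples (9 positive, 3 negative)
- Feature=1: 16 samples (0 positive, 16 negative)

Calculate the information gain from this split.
0.5582 bits

Information Gain = H(Y) - H(Y|Feature)

Before split:
P(positive) = 9/28 = 0.3214
H(Y) = 0.9059 bits

After split:
Feature=0: H = 0.8113 bits (weight = 12/28)
Feature=1: H = 0.0000 bits (weight = 16/28)
H(Y|Feature) = (12/28)×0.8113 + (16/28)×0.0000 = 0.3477 bits

Information Gain = 0.9059 - 0.3477 = 0.5582 bits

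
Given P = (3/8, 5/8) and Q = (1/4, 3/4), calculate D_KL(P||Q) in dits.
0.0165 dits

KL divergence: D_KL(P||Q) = Σ p(x) log(p(x)/q(x))

Computing term by term:
  x=0: 3/8 × log_10[(3/8)/(1/4)] = 3/8 × 0.1761 = 0.0660
  x=1: 5/8 × log_10[(5/8)/(3/4)] = 5/8 × -0.0792 = -0.0495

D_KL(P||Q) = 0.0165 dits

Note: KL divergence is always non-negative and equals 0 iff P = Q.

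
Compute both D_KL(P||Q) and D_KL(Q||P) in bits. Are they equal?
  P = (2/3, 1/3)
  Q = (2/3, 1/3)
D_KL(P||Q) = 0.0000, D_KL(Q||P) = 0.0000

KL divergence is not symmetric: D_KL(P||Q) ≠ D_KL(Q||P) in general.

D_KL(P||Q) = 0.0000 bits
D_KL(Q||P) = 0.0000 bits

In this case they happen to be equal (to 4 decimal places).

This asymmetry is why KL divergence is not a true distance metric.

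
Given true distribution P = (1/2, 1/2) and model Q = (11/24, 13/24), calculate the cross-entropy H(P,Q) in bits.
1.0050 bits

Cross-entropy: H(P,Q) = -Σ p(x) log q(x)

Alternatively: H(P,Q) = H(P) + D_KL(P||Q)
H(P) = 1.0000 bits
D_KL(P||Q) = 0.0050 bits

H(P,Q) = 1.0000 + 0.0050 = 1.0050 bits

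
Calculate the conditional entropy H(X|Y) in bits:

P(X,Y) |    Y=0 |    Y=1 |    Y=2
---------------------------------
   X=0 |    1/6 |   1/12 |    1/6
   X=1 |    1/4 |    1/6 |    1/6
0.9675 bits

Using the chain rule: H(X|Y) = H(X,Y) - H(Y)

First, compute H(X,Y) = 2.5221 bits

Marginal P(Y) = (5/12, 1/4, 1/3)
H(Y) = 1.5546 bits

H(X|Y) = H(X,Y) - H(Y) = 2.5221 - 1.5546 = 0.9675 bits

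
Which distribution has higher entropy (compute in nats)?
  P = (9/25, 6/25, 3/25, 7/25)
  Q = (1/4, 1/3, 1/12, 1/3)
P

Computing entropies in nats:
H(P) = 1.3212
H(Q) = 1.2861

Distribution P has higher entropy.

Intuition: The distribution closer to uniform (more spread out) has higher entropy.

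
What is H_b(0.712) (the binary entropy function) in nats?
0.6004 nats

The binary entropy function is:
H(p) = -p log(p) - (1-p) log(1-p)

H(0.712) = -0.712 × log_e(0.712) - 0.288 × log_e(0.288)
H(0.712) = 0.6004 nats

Note: Binary entropy is maximized at p=0.5 (H=1 bit) and minimized at p=0 or p=1 (H=0).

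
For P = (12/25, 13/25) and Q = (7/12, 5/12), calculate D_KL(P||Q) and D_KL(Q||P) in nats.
D_KL(P||Q) = 0.0216, D_KL(Q||P) = 0.0214

KL divergence is not symmetric: D_KL(P||Q) ≠ D_KL(Q||P) in general.

D_KL(P||Q) = 0.0216 nats
D_KL(Q||P) = 0.0214 nats

No, they are not equal!

This asymmetry is why KL divergence is not a true distance metric.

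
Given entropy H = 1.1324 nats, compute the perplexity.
3.1031

Perplexity is e^H (or exp(H) for natural log).

H = 1.1324 nats
Perplexity = e^1.1324 = 3.1031

Interpretation: The model's uncertainty is equivalent to choosing uniformly among 3.1 options.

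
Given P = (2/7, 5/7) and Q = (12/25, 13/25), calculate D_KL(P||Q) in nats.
0.0785 nats

KL divergence: D_KL(P||Q) = Σ p(x) log(p(x)/q(x))

Computing term by term:
  x=0: 2/7 × log_e[(2/7)/(12/25)] = 2/7 × -0.5188 = -0.1482
  x=1: 5/7 × log_e[(5/7)/(13/25)] = 5/7 × 0.3175 = 0.2268

D_KL(P||Q) = 0.0785 nats

Note: KL divergence is always non-negative and equals 0 iff P = Q.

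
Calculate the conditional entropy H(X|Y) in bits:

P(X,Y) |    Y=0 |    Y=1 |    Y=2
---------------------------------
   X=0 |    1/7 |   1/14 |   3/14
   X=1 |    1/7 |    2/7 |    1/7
0.8903 bits

Using the chain rule: H(X|Y) = H(X,Y) - H(Y)

First, compute H(X,Y) = 2.4677 bits

Marginal P(Y) = (2/7, 5/14, 5/14)
H(Y) = 1.5774 bits

H(X|Y) = H(X,Y) - H(Y) = 2.4677 - 1.5774 = 0.8903 bits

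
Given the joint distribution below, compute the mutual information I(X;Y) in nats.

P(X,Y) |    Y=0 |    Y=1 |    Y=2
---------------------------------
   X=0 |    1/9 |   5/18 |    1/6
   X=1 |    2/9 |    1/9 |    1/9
0.0552 nats

Mutual information: I(X;Y) = H(X) + H(Y) - H(X,Y)

Marginals:
P(X) = (5/9, 4/9), H(X) = 0.6870 nats
P(Y) = (1/3, 7/18, 5/18), H(Y) = 1.0893 nats

Joint entropy: H(X,Y) = 1.7211 nats

I(X;Y) = 0.6870 + 1.0893 - 1.7211 = 0.0552 nats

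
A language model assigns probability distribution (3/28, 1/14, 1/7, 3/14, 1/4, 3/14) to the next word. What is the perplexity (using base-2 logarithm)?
5.5432

Perplexity is 2^H (or exp(H) for natural log).

First, H = -Σ p log p = 2.4707 bits
Perplexity = 2^2.4707 = 5.5432

Interpretation: The model's uncertainty is equivalent to choosing uniformly among 5.5 options.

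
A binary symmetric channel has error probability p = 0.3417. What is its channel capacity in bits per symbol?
0.0736 bits

For a binary symmetric channel (BSC) with error probability p:
Capacity C = 1 - H(p) bits per symbol

where H(p) = -p log₂(p) - (1-p) log₂(1-p) is the binary entropy function.

H(0.3417) = 0.9264 bits
C = 1 - 0.9264 = 0.0736 bits per symbol

This means we can reliably transmit up to 0.0736 bits of information per channel use.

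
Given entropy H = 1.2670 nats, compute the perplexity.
3.5502

Perplexity is e^H (or exp(H) for natural log).

H = 1.2670 nats
Perplexity = e^1.2670 = 3.5502

Interpretation: The model's uncertainty is equivalent to choosing uniformly among 3.6 options.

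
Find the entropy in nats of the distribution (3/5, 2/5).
0.6730 nats

Shannon entropy is H(X) = -Σ p(x) log p(x).

For P = (3/5, 2/5):
H = -3/5 × log_e(3/5) -2/5 × log_e(2/5)
H = 0.6730 nats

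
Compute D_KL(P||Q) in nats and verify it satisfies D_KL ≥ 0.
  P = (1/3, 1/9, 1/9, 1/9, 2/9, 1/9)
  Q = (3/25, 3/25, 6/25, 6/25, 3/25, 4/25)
0.2573 nats

KL divergence satisfies the Gibbs inequality: D_KL(P||Q) ≥ 0 for all distributions P, Q.

D_KL(P||Q) = Σ p(x) log(p(x)/q(x))
Term by term:
  x=0: 1/3 × log_e[(1/3)/(3/25)] = 0.3406
  x=1: 1/9 × log_e[(1/9)/(3/25)] = -0.0086
  x=2: 1/9 × log_e[(1/9)/(6/25)] = -0.0856
  x=3: 1/9 × log_e[(1/9)/(6/25)] = -0.0856
  x=4: 2/9 × log_e[(2/9)/(3/25)] = 0.1369
  x=5: 1/9 × log_e[(1/9)/(4/25)] = -0.0405
D_KL(P||Q) = 0.2573 nats

D_KL(P||Q) = 0.2573 ≥ 0 ✓

This non-negativity is a fundamental property: relative entropy cannot be negative because it measures how different Q is from P.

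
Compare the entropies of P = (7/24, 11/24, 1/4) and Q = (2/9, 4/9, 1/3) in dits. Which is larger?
P

Computing entropies in dits:
H(P) = 0.4619
H(Q) = 0.4607

Distribution P has higher entropy.

Intuition: The distribution closer to uniform (more spread out) has higher entropy.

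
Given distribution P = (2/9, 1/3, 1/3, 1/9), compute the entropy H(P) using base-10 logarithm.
0.5693 dits

Shannon entropy is H(X) = -Σ p(x) log p(x).

For P = (2/9, 1/3, 1/3, 1/9):
H = -2/9 × log_10(2/9) -1/3 × log_10(1/3) -1/3 × log_10(1/3) -1/9 × log_10(1/9)
H = 0.5693 dits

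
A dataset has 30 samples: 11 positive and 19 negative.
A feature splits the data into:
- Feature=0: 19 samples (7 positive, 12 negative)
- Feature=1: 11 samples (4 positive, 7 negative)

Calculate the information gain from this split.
0.0000 bits

Information Gain = H(Y) - H(Y|Feature)

Before split:
P(positive) = 11/30 = 0.3667
H(Y) = 0.9481 bits

After split:
Feature=0: H = 0.9495 bits (weight = 19/30)
Feature=1: H = 0.9457 bits (weight = 11/30)
H(Y|Feature) = (19/30)×0.9495 + (11/30)×0.9457 = 0.9481 bits

Information Gain = 0.9481 - 0.9481 = 0.0000 bits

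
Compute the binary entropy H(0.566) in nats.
0.6844 nats

The binary entropy function is:
H(p) = -p log(p) - (1-p) log(1-p)

H(0.566) = -0.566 × log_e(0.566) - 0.434 × log_e(0.434)
H(0.566) = 0.6844 nats

Note: Binary entropy is maximized at p=0.5 (H=1 bit) and minimized at p=0 or p=1 (H=0).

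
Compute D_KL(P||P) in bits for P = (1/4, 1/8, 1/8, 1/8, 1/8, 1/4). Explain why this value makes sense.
0.0000 bits

KL divergence satisfies the Gibbs inequality: D_KL(P||Q) ≥ 0 for all distributions P, Q.

D_KL(P||Q) = Σ p(x) log(p(x)/q(x))
Each term is p(x) × log_2(p(x)/p(x)) = p(x) × log_2(1) = 0, so the sum is 0.
D_KL(P||Q) = 0.0000 bits

When P = Q, the KL divergence is exactly 0, as there is no 'divergence' between identical distributions.

This non-negativity is a fundamental property: relative entropy cannot be negative because it measures how different Q is from P.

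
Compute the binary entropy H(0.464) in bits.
0.9963 bits

The binary entropy function is:
H(p) = -p log(p) - (1-p) log(1-p)

H(0.464) = -0.464 × log_2(0.464) - 0.536 × log_2(0.536)
H(0.464) = 0.9963 bits

Note: Binary entropy is maximized at p=0.5 (H=1 bit) and minimized at p=0 or p=1 (H=0).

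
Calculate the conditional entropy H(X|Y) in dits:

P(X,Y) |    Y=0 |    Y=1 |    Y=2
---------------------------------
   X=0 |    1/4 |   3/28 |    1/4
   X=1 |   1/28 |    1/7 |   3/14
0.2601 dits

Using the chain rule: H(X|Y) = H(X,Y) - H(Y)

First, compute H(X,Y) = 0.7207 dits

Marginal P(Y) = (2/7, 1/4, 13/28)
H(Y) = 0.4607 dits

H(X|Y) = H(X,Y) - H(Y) = 0.7207 - 0.4607 = 0.2601 dits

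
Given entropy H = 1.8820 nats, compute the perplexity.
6.5666

Perplexity is e^H (or exp(H) for natural log).

H = 1.8820 nats
Perplexity = e^1.8820 = 6.5666

Interpretation: The model's uncertainty is equivalent to choosing uniformly among 6.6 options.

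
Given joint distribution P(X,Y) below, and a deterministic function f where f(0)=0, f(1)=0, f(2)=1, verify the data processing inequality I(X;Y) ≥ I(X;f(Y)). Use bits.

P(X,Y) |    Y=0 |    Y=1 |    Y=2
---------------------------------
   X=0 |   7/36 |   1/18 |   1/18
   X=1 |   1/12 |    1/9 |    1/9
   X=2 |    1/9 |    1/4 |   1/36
I(X;Y) = 0.1690, I(X;f(Y)) = 0.0683, inequality holds: 0.1690 ≥ 0.0683

Data Processing Inequality: For any Markov chain X → Y → Z, we have I(X;Y) ≥ I(X;Z).

Here Z = f(Y) is a deterministic function of Y, forming X → Y → Z.

Original I(X;Y) = 0.1690 bits

After applying f:
P(X,Z) where Z=f(Y):
- P(X,Z=0) = P(X,Y=0) + P(X,Y=1)
- P(X,Z=1) = P(X,Y=2)

I(X;Z) = I(X;f(Y)) = 0.0683 bits

Verification: 0.1690 ≥ 0.0683 ✓

Information cannot be created by processing; the function f can only lose information about X.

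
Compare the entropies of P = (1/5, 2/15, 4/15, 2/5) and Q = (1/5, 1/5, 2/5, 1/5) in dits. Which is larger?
Q

Computing entropies in dits:
H(P) = 0.5687
H(Q) = 0.5786

Distribution Q has higher entropy.

Intuition: The distribution closer to uniform (more spread out) has higher entropy.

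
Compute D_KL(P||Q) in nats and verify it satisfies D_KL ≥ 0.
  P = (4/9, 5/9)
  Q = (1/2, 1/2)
0.0062 nats

KL divergence satisfies the Gibbs inequality: D_KL(P||Q) ≥ 0 for all distributions P, Q.

D_KL(P||Q) = Σ p(x) log(p(x)/q(x))
Term by term:
  x=0: 4/9 × log_e[(4/9)/(1/2)] = -0.0523
  x=1: 5/9 × log_e[(5/9)/(1/2)] = 0.0585
D_KL(P||Q) = 0.0062 nats

D_KL(P||Q) = 0.0062 ≥ 0 ✓

This non-negativity is a fundamental property: relative entropy cannot be negative because it measures how different Q is from P.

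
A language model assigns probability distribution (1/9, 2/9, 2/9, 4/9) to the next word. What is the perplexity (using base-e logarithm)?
3.5717

Perplexity is e^H (or exp(H) for natural log).

First, H = -Σ p log p = 1.2730 nats
Perplexity = e^1.2730 = 3.5717

Interpretation: The model's uncertainty is equivalent to choosing uniformly among 3.6 options.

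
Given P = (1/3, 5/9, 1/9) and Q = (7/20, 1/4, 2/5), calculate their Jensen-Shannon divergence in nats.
0.0731 nats

Jensen-Shannon divergence is:
JSD(P||Q) = 0.5 × D_KL(P||M) + 0.5 × D_KL(Q||M)
where M = 0.5 × (P + Q) is the mixture distribution.

M = 0.5 × (1/3, 5/9, 1/9) + 0.5 × (7/20, 1/4, 2/5) = (0.341667, 0.402778, 0.255556)

D_KL(P||M) = 0.0779 nats
D_KL(Q||M) = 0.0684 nats

JSD(P||Q) = 0.5 × 0.0779 + 0.5 × 0.0684 = 0.0731 nats

Unlike KL divergence, JSD is symmetric and bounded: 0 ≤ JSD ≤ log(2).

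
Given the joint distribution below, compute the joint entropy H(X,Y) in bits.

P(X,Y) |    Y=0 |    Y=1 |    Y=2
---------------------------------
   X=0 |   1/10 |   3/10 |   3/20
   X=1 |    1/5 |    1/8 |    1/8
2.4782 bits

Joint entropy is H(X,Y) = -Σ_{x,y} p(x,y) log p(x,y).

Summing over all non-zero entries:
H(X,Y) = -[1/10·log_2(1/10) + 3/10·log_2(3/10) + 3/20·log_2(3/20) + 1/5·log_2(1/5) + 1/8·log_2(1/8) + 1/8·log_2(1/8)]
H(X,Y) = 2.4782 bits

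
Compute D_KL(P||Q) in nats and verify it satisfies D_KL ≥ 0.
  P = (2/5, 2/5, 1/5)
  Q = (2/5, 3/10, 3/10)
0.0340 nats

KL divergence satisfies the Gibbs inequality: D_KL(P||Q) ≥ 0 for all distributions P, Q.

D_KL(P||Q) = Σ p(x) log(p(x)/q(x))
Term by term:
  x=0: 2/5 × log_e[(2/5)/(2/5)] = 0.0000
  x=1: 2/5 × log_e[(2/5)/(3/10)] = 0.1151
  x=2: 1/5 × log_e[(1/5)/(3/10)] = -0.0811
D_KL(P||Q) = 0.0340 nats

D_KL(P||Q) = 0.0340 ≥ 0 ✓

This non-negativity is a fundamental property: relative entropy cannot be negative because it measures how different Q is from P.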